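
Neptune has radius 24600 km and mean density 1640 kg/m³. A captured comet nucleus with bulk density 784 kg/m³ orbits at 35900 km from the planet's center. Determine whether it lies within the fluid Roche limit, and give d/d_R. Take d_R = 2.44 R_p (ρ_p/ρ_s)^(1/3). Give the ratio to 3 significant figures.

inside; d/d_R ≈ 0.468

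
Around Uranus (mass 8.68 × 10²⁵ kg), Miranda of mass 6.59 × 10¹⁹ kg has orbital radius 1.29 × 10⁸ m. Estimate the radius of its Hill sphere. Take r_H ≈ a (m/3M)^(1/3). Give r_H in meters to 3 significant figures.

r_H ≈ a (m/3M)^(1/3)
    = (1.29 × 10⁸) × (6.59 × 10¹⁹ / (3 × 8.68 × 10²⁵))^(1/3)
    = 8.16 × 10⁵ m

8.16 × 10⁵ m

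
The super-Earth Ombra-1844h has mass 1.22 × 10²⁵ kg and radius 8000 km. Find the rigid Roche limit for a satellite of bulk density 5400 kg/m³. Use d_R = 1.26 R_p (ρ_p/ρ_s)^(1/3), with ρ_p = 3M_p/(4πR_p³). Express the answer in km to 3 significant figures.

ρ_p = 3M_p/(4πR_p³) = 3 × (1.22 × 10²⁵) / (4π × (8.00 × 10⁶ m)³) = 5690 kg/m³
d_R = 1.26 × 8000 km × (5690/5400)^(1/3)
    = 10300 km

10300 km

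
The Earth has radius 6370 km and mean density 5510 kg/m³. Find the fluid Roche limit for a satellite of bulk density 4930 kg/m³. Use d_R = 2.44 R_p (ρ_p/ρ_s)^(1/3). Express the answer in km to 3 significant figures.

d_R = 2.44 × 6370 km × (5510/4930)^(1/3)
    = 16100 km

16100 km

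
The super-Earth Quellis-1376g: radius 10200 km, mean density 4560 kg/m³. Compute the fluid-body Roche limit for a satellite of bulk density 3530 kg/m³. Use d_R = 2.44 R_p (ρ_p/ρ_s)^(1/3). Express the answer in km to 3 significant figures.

27100 km

d_R = 2.44 × 10200 km × (4560/3530)^(1/3)
    = 27100 km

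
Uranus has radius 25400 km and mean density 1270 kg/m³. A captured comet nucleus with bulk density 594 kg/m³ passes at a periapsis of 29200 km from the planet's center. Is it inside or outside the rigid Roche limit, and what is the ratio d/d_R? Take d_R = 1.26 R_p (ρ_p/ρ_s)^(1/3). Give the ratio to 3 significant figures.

inside; d/d_R ≈ 0.708

d_R = 1.26 × (25400 km) × (1270/594)^(1/3) = 41230 km
d/d_R = (29200) / (41230) = 0.708
Since d/d_R < 1, the body is inside the Roche limit.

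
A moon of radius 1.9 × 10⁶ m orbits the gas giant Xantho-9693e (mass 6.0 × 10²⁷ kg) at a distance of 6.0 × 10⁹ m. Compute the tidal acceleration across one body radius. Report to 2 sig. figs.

The tidal stretch is the gradient of GM/d² times the body's extent r, hence the 1/d³ dependence.
a_tidal = 2GMr/d³
        = 2 × (6.674 × 10⁻¹¹) × (6.0 × 10²⁷) × (1.9 × 10⁶) / (6.0 × 10⁹)³
        = 7.0 × 10⁻⁶ m/s²

7.0 × 10⁻⁶ m/s²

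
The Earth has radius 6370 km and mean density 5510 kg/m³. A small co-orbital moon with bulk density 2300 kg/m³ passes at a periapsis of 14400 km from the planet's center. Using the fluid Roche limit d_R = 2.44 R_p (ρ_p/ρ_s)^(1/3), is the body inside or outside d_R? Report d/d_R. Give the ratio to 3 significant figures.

d_R = 2.44 × (6370 km) × (5510/2300)^(1/3) = 20800 km
d/d_R = (14400) / (20800) = 0.692
Since d/d_R < 1, the body is inside the Roche limit.

inside; d/d_R ≈ 0.692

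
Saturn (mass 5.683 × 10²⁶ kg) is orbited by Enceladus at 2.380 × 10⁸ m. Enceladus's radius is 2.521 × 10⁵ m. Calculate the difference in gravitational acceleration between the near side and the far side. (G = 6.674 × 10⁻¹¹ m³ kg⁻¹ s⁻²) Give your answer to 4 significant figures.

2.837 × 10⁻³ m/s²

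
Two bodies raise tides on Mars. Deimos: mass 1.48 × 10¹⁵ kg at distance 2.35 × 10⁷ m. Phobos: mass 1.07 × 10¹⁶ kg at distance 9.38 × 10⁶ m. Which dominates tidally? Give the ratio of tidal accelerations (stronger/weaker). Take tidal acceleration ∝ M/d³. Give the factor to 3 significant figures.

Compare M/d³ for the two perturbers:
Deimos: (1.48 × 10¹⁵) / (2.35 × 10⁷)³ = 1.140 × 10⁻⁷
Phobos: (1.07 × 10¹⁶) / (9.38 × 10⁶)³ = 1.297 × 10⁻⁵
Ratio (larger/smaller) = 114

Phobos, by a factor of ≈ 114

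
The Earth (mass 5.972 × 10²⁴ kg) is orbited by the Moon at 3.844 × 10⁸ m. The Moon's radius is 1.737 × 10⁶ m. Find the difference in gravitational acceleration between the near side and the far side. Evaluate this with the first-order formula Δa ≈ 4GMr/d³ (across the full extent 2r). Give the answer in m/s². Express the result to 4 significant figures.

4.875 × 10⁻⁵ m/s²

Differencing GM/(d−r)² and GM/(d+r)² to first order in r/d gives 4GMr/d³.
a_tidal = 4GMr/d³
        = 4 × (6.674 × 10⁻¹¹) × (5.972 × 10²⁴) × (1.737 × 10⁶) / (3.844 × 10⁸)³
        = 4.875 × 10⁻⁵ m/s²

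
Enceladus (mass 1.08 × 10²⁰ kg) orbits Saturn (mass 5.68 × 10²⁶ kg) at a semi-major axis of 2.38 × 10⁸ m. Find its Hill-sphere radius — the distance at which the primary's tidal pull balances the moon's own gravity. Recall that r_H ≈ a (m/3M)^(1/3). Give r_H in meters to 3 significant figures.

r_H ≈ a (m/3M)^(1/3)
    = (2.38 × 10⁸) × (1.08 × 10²⁰ / (3 × 5.68 × 10²⁶))^(1/3)
    = 9.49 × 10⁵ m

9.49 × 10⁵ m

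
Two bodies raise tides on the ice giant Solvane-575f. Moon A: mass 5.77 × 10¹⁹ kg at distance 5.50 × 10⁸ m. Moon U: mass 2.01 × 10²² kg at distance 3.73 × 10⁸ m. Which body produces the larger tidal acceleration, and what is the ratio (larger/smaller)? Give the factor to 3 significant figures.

Moon U, by a factor of ≈ 1120

Tidal stretch scales as M/d³; compute that for each body.
Moon A: (5.77 × 10¹⁹) / (5.50 × 10⁸)³ = 3.468 × 10⁻⁷
Moon U: (2.01 × 10²²) / (3.73 × 10⁸)³ = 3.873 × 10⁻⁴
Ratio (larger/smaller) = 1120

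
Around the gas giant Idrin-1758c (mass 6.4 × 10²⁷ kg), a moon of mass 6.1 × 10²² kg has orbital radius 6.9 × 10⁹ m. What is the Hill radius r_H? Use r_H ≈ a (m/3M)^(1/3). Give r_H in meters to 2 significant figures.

r_H ≈ a (m/3M)^(1/3)
    = (6.9 × 10⁹) × (6.1 × 10²² / (3 × 6.4 × 10²⁷))^(1/3)
    = 1.0 × 10⁸ m

1.0 × 10⁸ m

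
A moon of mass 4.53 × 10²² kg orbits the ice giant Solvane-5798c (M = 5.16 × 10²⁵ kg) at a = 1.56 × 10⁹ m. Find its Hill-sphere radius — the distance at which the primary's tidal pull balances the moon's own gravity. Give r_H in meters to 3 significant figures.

r_H ≈ a (m/3M)^(1/3)
    = (1.56 × 10⁹) × (4.53 × 10²² / (3 × 5.16 × 10²⁵))^(1/3)
    = 1.04 × 10⁸ m

1.04 × 10⁸ m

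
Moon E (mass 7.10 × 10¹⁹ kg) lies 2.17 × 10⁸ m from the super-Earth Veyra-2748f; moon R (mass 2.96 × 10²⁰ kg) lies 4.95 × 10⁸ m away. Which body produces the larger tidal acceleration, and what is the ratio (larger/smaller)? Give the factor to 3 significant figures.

Moon E, by a factor of ≈ 2.85

Compare M/d³ for the two perturbers:
Moon E: (7.10 × 10¹⁹) / (2.17 × 10⁸)³ = 6.948 × 10⁻⁶
Moon R: (2.96 × 10²⁰) / (4.95 × 10⁸)³ = 2.440 × 10⁻⁶
Ratio (larger/smaller) = 2.85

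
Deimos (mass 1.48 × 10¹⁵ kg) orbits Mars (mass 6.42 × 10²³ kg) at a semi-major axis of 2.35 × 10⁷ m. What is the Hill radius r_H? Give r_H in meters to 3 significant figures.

2.15 × 10⁴ m

r_H ≈ a (m/3M)^(1/3)
    = (2.35 × 10⁷) × (1.48 × 10¹⁵ / (3 × 6.42 × 10²³))^(1/3)
    = 2.15 × 10⁴ m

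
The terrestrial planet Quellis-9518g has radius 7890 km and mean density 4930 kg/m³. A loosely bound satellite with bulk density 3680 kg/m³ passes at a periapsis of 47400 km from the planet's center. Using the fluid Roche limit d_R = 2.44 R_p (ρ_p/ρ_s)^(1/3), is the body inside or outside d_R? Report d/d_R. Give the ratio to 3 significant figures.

outside; d/d_R ≈ 2.23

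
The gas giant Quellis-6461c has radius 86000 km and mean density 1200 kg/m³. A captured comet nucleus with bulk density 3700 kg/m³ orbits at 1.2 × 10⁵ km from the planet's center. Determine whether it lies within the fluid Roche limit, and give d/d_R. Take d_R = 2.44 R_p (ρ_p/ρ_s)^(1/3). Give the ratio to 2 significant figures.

d_R = 2.44 × (86000 km) × (1200/3700)^(1/3) = 1.442 × 10⁵ km
d/d_R = (1.2 × 10⁵) / (1.442 × 10⁵) = 0.83
Since d/d_R < 1, the body is inside the Roche limit.

inside; d/d_R ≈ 0.83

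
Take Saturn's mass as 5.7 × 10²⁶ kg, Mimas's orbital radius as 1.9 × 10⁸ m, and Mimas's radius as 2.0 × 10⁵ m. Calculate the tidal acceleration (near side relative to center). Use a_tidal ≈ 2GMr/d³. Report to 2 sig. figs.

Differencing GM/(d−r)² and GM/d² to first order in r/d gives 2GMr/d³.
Δa = 2GMr/d³
   = 2 × (6.674 × 10⁻¹¹) × (5.7 × 10²⁶) × (2.0 × 10⁵) / (1.9 × 10⁸)³
   = 2.2 × 10⁻³ m/s²

2.2 × 10⁻³ m/s²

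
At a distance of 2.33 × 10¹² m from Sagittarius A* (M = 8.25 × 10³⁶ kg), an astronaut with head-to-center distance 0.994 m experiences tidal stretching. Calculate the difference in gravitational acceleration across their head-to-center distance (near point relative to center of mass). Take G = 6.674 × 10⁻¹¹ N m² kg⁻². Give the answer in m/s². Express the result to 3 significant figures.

8.65 × 10⁻¹¹ m/s²

Since r ≪ d, expand the inverse-square field across one radius to get the leading 2GMr/d³ term.
Δa = 2GMr/d³
   = 2 × (6.674 × 10⁻¹¹) × (8.25 × 10³⁶) × (0.994) / (2.33 × 10¹²)³
   = 8.65 × 10⁻¹¹ m/s²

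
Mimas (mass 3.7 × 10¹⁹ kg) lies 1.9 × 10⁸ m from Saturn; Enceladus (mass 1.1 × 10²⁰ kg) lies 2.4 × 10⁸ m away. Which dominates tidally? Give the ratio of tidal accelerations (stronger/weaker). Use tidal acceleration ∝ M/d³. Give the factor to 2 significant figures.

Enceladus, by a factor of ≈ 1.5

Tidal stretch scales as M/d³; compute that for each body.
Mimas: (3.7 × 10¹⁹) / (1.9 × 10⁸)³ = 5.394 × 10⁻⁶
Enceladus: (1.1 × 10²⁰) / (2.4 × 10⁸)³ = 7.957 × 10⁻⁶
Ratio (larger/smaller) = 1.5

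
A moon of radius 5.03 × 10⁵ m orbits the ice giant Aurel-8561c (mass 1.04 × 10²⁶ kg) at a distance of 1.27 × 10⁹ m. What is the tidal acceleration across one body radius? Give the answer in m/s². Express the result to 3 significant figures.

Δg = 2GMr/d³
   = 2 × (6.674 × 10⁻¹¹) × (1.04 × 10²⁶) × (5.03 × 10⁵) / (1.27 × 10⁹)³
   = 3.41 × 10⁻⁶ m/s²

3.41 × 10⁻⁶ m/s²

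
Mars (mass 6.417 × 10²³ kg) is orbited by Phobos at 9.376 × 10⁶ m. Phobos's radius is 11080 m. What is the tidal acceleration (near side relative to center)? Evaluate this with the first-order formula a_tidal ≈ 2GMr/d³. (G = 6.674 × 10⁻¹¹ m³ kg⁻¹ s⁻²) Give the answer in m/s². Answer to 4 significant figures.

1.151 × 10⁻³ m/s²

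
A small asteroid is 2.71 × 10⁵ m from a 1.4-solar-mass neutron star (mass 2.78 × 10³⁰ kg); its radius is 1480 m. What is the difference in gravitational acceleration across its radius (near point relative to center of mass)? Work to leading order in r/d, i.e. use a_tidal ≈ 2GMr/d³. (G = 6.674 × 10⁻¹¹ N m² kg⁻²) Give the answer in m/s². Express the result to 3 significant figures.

2.76 × 10⁷ m/s²

a_tidal = 2GMr/d³
        = 2 × (6.674 × 10⁻¹¹) × (2.78 × 10³⁰) × (1480) / (2.71 × 10⁵)³
        = 2.76 × 10⁷ m/s²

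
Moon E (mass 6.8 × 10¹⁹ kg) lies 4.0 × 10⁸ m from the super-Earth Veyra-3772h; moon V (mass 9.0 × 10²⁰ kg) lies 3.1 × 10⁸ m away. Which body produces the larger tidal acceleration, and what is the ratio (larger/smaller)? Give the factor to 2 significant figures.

The tide-raising term goes as M/d³ (the gradient of a 1/d² field).
Moon E: (6.8 × 10¹⁹) / (4.0 × 10⁸)³ = 1.062 × 10⁻⁶
Moon V: (9.0 × 10²⁰) / (3.1 × 10⁸)³ = 3.021 × 10⁻⁵
Ratio (larger/smaller) = 28

Moon V, by a factor of ≈ 28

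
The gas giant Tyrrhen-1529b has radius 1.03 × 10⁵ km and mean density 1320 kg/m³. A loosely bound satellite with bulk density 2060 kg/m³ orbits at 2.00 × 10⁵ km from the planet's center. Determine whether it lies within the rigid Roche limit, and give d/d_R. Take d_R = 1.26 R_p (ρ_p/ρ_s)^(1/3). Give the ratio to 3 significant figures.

d_R = 1.26 × (1.03 × 10⁵ km) × (1320/2060)^(1/3) = 1.119 × 10⁵ km
d/d_R = (2.00 × 10⁵) / (1.119 × 10⁵) = 1.79
Since d/d_R > 1, the body is outside the Roche limit.

outside; d/d_R ≈ 1.79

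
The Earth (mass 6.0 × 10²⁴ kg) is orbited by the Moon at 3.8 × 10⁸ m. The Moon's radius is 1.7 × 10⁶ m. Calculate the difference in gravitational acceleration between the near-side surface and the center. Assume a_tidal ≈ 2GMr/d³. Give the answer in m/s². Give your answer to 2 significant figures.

2.5 × 10⁻⁵ m/s²

a_tidal = 2GMr/d³
        = 2 × (6.674 × 10⁻¹¹) × (6.0 × 10²⁴) × (1.7 × 10⁶) / (3.8 × 10⁸)³
        = 2.5 × 10⁻⁵ m/s²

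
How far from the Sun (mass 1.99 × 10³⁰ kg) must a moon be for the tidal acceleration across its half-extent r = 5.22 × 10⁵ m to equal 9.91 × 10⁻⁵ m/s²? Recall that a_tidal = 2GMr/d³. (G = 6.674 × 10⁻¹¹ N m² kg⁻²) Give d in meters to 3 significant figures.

1.12 × 10¹⁰ m

2GMr/d³ = a_tidal  ⇒  d = (2GMr / a_tidal)^(1/3)
d = (2 × 6.674×10⁻¹¹ × (1.99 × 10³⁰) × (5.22 × 10⁵) / (9.91 × 10⁻⁵))^(1/3)
  = 1.12 × 10¹⁰ m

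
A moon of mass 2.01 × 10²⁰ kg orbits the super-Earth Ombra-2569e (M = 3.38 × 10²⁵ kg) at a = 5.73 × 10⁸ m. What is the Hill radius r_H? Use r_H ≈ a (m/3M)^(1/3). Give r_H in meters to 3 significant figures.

r_H ≈ a (m/3M)^(1/3)
    = (5.73 × 10⁸) × (2.01 × 10²⁰ / (3 × 3.38 × 10²⁵))^(1/3)
    = 7.20 × 10⁶ m

7.20 × 10⁶ m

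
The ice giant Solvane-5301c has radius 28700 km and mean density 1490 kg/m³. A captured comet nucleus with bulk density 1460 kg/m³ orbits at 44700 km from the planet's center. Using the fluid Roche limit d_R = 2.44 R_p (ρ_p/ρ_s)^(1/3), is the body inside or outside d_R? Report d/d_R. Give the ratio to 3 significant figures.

d_R = 2.44 × (28700 km) × (1490/1460)^(1/3) = 70500 km
d/d_R = (44700) / (70500) = 0.634
Since d/d_R < 1, the body is inside the Roche limit.

inside; d/d_R ≈ 0.634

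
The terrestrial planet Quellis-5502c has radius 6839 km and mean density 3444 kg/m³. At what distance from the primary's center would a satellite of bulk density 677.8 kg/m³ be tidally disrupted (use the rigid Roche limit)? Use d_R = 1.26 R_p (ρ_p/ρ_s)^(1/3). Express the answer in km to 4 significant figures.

d_R = 1.26 × 6839 km × (3444/677.8)^(1/3)
    = 14810 km

14810 km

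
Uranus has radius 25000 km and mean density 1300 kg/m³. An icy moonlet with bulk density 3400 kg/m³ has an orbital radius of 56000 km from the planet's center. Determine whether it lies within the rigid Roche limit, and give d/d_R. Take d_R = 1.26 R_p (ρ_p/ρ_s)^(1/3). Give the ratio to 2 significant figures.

d_R = 1.26 × (25000 km) × (1300/3400)^(1/3) = 22860 km
d/d_R = (56000) / (22860) = 2.4
Since d/d_R > 1, the body is outside the Roche limit.

outside; d/d_R ≈ 2.4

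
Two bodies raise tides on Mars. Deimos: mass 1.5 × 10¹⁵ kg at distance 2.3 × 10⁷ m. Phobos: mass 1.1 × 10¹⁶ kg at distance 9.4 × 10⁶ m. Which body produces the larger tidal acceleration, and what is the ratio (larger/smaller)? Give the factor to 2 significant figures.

Phobos, by a factor of ≈ 110

Compare M/d³ for the two perturbers:
Deimos: (1.5 × 10¹⁵) / (2.3 × 10⁷)³ = 1.233 × 10⁻⁷
Phobos: (1.1 × 10¹⁶) / (9.4 × 10⁶)³ = 1.324 × 10⁻⁵
Ratio (larger/smaller) = 110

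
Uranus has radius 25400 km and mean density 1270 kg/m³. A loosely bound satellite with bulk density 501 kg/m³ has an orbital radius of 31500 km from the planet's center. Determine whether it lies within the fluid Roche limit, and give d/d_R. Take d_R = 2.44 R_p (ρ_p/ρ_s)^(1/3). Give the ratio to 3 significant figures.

d_R = 2.44 × (25400 km) × (1270/501)^(1/3) = 84500 km
d/d_R = (31500) / (84500) = 0.373
Since d/d_R < 1, the body is inside the Roche limit.

inside; d/d_R ≈ 0.373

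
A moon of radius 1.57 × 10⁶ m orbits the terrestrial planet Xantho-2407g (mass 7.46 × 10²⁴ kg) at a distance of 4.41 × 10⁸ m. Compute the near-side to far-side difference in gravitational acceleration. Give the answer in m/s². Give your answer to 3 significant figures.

Δg = 4GMr/d³
   = 4 × (6.674 × 10⁻¹¹) × (7.46 × 10²⁴) × (1.57 × 10⁶) / (4.41 × 10⁸)³
   = 3.65 × 10⁻⁵ m/s²

3.65 × 10⁻⁵ m/s²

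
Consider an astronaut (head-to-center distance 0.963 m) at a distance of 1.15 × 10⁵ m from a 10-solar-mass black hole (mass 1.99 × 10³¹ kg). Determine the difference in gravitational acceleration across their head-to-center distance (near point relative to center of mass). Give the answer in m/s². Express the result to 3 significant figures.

a_tidal = 2GMr/d³
        = 2 × (6.674 × 10⁻¹¹) × (1.99 × 10³¹) × (0.963) / (1.15 × 10⁵)³
        = 1.68 × 10⁶ m/s²

1.68 × 10⁶ m/s²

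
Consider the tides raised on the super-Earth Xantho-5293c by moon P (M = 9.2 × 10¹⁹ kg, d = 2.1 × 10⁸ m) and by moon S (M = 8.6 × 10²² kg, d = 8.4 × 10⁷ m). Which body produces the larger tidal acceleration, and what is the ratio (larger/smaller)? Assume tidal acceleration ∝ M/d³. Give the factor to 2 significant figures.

Moon S, by a factor of ≈ 15000

Tidal acceleration ∝ M/d³, so compare M/d³ for each.
Moon P: (9.2 × 10¹⁹) / (2.1 × 10⁸)³ = 9.934 × 10⁻⁶
Moon S: (8.6 × 10²²) / (8.4 × 10⁷)³ = 1.451 × 10⁻¹
Ratio (larger/smaller) = 15000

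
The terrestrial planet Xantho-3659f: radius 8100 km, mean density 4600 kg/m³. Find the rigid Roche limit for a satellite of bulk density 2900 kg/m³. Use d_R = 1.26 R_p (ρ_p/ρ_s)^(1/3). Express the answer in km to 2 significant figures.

12000 km

d_R = 1.26 × 8100 km × (4600/2900)^(1/3)
    = 12000 km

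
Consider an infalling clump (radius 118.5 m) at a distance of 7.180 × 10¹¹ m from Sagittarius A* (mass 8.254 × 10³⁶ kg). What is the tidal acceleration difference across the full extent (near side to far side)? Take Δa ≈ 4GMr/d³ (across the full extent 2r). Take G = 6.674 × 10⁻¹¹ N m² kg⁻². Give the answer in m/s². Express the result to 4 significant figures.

Δg = 4GMr/d³
   = 4 × (6.674 × 10⁻¹¹) × (8.254 × 10³⁶) × (118.5) / (7.180 × 10¹¹)³
   = 7.054 × 10⁻⁷ m/s²

7.054 × 10⁻⁷ m/s²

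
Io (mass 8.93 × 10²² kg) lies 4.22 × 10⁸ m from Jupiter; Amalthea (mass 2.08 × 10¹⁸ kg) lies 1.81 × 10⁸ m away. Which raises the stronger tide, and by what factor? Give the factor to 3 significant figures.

Io, by a factor of ≈ 3390

Tidal stretch scales as M/d³; compute that for each body.
Io: (8.93 × 10²²) / (4.22 × 10⁸)³ = 1.188 × 10⁻³
Amalthea: (2.08 × 10¹⁸) / (1.81 × 10⁸)³ = 3.508 × 10⁻⁷
Ratio (larger/smaller) = 3390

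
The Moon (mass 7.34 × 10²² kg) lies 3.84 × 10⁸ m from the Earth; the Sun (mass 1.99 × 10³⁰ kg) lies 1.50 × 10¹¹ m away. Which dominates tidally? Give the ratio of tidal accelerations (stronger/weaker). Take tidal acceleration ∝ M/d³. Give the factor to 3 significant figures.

The Moon, by a factor of ≈ 2.20

Compare M/d³ for the two perturbers:
The Moon: (7.34 × 10²²) / (3.84 × 10⁸)³ = 1.296 × 10⁻³
The Sun: (1.99 × 10³⁰) / (1.50 × 10¹¹)³ = 5.896 × 10⁻⁴
Ratio (larger/smaller) = 2.20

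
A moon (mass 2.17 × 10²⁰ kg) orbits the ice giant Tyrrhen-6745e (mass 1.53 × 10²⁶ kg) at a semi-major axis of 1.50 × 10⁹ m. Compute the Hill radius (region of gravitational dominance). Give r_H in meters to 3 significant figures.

1.17 × 10⁷ m

r_H ≈ a (m/3M)^(1/3)
    = (1.50 × 10⁹) × (2.17 × 10²⁰ / (3 × 1.53 × 10²⁶))^(1/3)
    = 1.17 × 10⁷ m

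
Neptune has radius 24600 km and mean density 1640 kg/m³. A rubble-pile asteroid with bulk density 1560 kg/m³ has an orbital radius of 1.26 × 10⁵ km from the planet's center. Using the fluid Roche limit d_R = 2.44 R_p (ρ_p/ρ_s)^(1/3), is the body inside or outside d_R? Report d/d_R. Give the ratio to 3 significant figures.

outside; d/d_R ≈ 2.06

d_R = 2.44 × (24600 km) × (1640/1560)^(1/3) = 61030 km
d/d_R = (1.26 × 10⁵) / (61030) = 2.06
Since d/d_R > 1, the body is outside the Roche limit.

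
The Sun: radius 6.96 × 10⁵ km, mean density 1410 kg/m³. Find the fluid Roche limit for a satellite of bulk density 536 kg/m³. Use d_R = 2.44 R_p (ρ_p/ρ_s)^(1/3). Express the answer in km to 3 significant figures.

d_R = 2.44 × 6.96 × 10⁵ km × (1410/536)^(1/3)
    = 2.34 × 10⁶ km

2.34 × 10⁶ km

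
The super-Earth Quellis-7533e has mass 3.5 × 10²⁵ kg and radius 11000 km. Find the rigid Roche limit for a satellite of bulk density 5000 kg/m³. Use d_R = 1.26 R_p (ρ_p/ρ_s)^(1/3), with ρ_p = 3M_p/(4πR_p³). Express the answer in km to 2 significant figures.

ρ_p = 3M_p/(4πR_p³) = 3 × (3.5 × 10²⁵) / (4π × (1.1 × 10⁷ m)³) = 6300 kg/m³
d_R = 1.26 × 11000 km × (6300/5000)^(1/3)
    = 15000 km

15000 km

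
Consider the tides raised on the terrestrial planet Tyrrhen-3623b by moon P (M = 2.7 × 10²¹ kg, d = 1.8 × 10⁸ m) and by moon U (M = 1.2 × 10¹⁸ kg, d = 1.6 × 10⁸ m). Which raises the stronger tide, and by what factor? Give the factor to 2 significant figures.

Compare M/d³ for the two perturbers:
Moon P: (2.7 × 10²¹) / (1.8 × 10⁸)³ = 4.630 × 10⁻⁴
Moon U: (1.2 × 10¹⁸) / (1.6 × 10⁸)³ = 2.930 × 10⁻⁷
Ratio (larger/smaller) = 1600

Moon P, by a factor of ≈ 1600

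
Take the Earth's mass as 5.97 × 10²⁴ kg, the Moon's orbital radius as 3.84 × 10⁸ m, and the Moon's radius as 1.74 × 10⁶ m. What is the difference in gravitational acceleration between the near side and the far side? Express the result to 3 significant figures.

4.90 × 10⁻⁵ m/s²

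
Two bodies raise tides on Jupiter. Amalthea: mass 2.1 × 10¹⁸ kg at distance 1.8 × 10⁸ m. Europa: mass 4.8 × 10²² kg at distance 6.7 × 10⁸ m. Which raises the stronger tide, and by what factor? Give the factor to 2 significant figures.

Europa, by a factor of ≈ 440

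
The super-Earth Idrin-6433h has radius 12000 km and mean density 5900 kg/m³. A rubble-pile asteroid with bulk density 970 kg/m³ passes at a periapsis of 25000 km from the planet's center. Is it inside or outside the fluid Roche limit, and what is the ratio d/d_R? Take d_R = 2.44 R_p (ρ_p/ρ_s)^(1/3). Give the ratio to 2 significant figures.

d_R = 2.44 × (12000 km) × (5900/970)^(1/3) = 53450 km
d/d_R = (25000) / (53450) = 0.47
Since d/d_R < 1, the body is inside the Roche limit.

inside; d/d_R ≈ 0.47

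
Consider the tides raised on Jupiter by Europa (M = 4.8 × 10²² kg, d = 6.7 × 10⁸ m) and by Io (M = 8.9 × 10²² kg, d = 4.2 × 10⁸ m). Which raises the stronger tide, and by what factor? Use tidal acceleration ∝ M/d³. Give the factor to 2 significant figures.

Io, by a factor of ≈ 7.5

Tidal stretch scales as M/d³; compute that for each body.
Europa: (4.8 × 10²²) / (6.7 × 10⁸)³ = 1.596 × 10⁻⁴
Io: (8.9 × 10²²) / (4.2 × 10⁸)³ = 1.201 × 10⁻³
Ratio (larger/smaller) = 7.5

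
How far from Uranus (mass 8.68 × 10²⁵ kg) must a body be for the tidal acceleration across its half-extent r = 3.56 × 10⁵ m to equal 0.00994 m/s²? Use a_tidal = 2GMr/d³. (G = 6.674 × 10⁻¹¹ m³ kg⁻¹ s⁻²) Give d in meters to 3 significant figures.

7.46 × 10⁷ m

2GMr/d³ = a_tidal  ⇒  d = (2GMr / a_tidal)^(1/3)
d = (2 × 6.674×10⁻¹¹ × (8.68 × 10²⁵) × (3.56 × 10⁵) / (0.00994))^(1/3)
  = 7.46 × 10⁷ m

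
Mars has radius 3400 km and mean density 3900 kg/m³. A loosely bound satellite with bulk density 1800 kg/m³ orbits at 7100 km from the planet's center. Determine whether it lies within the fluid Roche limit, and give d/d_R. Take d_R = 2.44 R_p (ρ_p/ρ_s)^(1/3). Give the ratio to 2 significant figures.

inside; d/d_R ≈ 0.66

d_R = 2.44 × (3400 km) × (3900/1800)^(1/3) = 10730 km
d/d_R = (7100) / (10730) = 0.66
Since d/d_R < 1, the body is inside the Roche limit.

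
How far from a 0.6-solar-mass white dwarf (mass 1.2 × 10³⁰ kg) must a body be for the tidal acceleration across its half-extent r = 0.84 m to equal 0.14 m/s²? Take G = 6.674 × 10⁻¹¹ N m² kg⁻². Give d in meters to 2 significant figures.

2GMr/d³ = a_tidal  ⇒  d = (2GMr / a_tidal)^(1/3)
d = (2 × 6.674×10⁻¹¹ × (1.2 × 10³⁰) × (0.84) / (0.14))^(1/3)
  = 9.9 × 10⁶ m

9.9 × 10⁶ m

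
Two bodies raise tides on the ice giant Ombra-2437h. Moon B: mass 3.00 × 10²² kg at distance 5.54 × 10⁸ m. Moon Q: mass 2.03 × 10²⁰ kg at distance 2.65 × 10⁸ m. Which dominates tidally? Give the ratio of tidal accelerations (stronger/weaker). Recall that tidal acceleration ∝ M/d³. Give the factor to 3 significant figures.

Tidal acceleration ∝ M/d³, so compare M/d³ for each.
Moon B: (3.00 × 10²²) / (5.54 × 10⁸)³ = 1.764 × 10⁻⁴
Moon Q: (2.03 × 10²⁰) / (2.65 × 10⁸)³ = 1.091 × 10⁻⁵
Ratio (larger/smaller) = 16.2

Moon B, by a factor of ≈ 16.2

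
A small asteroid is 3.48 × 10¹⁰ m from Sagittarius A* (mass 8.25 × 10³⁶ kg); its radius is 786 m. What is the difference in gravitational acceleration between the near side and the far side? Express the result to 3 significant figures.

4.11 × 10⁻² m/s²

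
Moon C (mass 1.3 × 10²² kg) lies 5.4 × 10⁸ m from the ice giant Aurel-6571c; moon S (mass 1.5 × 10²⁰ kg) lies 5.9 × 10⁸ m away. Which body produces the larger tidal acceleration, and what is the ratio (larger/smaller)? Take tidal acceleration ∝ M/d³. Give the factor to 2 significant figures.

The tide-raising term goes as M/d³ (the gradient of a 1/d² field).
Moon C: (1.3 × 10²²) / (5.4 × 10⁸)³ = 8.256 × 10⁻⁵
Moon S: (1.5 × 10²⁰) / (5.9 × 10⁸)³ = 7.304 × 10⁻⁷
Ratio (larger/smaller) = 110

Moon C, by a factor of ≈ 110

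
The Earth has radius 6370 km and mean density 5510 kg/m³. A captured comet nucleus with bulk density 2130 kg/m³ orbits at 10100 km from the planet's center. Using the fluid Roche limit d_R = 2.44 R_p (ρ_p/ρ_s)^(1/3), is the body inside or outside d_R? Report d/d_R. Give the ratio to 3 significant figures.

d_R = 2.44 × (6370 km) × (5510/2130)^(1/3) = 21340 km
d/d_R = (10100) / (21340) = 0.473
Since d/d_R < 1, the body is inside the Roche limit.

inside; d/d_R ≈ 0.473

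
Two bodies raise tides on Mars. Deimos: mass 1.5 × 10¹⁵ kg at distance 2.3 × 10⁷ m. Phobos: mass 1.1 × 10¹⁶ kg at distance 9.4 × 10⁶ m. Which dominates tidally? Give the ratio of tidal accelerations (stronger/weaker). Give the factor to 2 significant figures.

Tidal acceleration ∝ M/d³, so compare M/d³ for each.
Deimos: (1.5 × 10¹⁵) / (2.3 × 10⁷)³ = 1.233 × 10⁻⁷
Phobos: (1.1 × 10¹⁶) / (9.4 × 10⁶)³ = 1.324 × 10⁻⁵
Ratio (larger/smaller) = 110

Phobos, by a factor of ≈ 110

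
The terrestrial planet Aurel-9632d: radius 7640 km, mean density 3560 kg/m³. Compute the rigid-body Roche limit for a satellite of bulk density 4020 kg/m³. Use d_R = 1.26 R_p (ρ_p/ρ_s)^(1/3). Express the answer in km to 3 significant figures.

9240 km

d_R = 1.26 × 7640 km × (3560/4020)^(1/3)
    = 9240 km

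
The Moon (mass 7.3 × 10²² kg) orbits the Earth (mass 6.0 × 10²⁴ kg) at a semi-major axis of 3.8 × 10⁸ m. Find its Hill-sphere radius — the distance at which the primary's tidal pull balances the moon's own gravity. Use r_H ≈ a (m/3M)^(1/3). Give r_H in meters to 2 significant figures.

6.1 × 10⁷ m

r_H ≈ a (m/3M)^(1/3)
    = (3.8 × 10⁸) × (7.3 × 10²² / (3 × 6.0 × 10²⁴))^(1/3)
    = 6.1 × 10⁷ m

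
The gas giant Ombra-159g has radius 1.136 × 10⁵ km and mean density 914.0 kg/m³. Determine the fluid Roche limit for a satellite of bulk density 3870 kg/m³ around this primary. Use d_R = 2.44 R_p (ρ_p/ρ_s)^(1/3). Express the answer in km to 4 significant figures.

d_R = 2.44 × 1.136 × 10⁵ km × (914.0/3870)^(1/3)
    = 1.713 × 10⁵ km

1.713 × 10⁵ km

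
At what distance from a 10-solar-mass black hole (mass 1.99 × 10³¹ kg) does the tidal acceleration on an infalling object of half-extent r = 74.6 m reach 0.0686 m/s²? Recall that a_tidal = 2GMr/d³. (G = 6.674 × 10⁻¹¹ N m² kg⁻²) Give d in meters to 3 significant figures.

2GMr/d³ = a_tidal  ⇒  d = (2GMr / a_tidal)^(1/3)
d = (2 × 6.674×10⁻¹¹ × (1.99 × 10³¹) × (74.6) / (0.0686))^(1/3)
  = 1.42 × 10⁸ m

1.42 × 10⁸ m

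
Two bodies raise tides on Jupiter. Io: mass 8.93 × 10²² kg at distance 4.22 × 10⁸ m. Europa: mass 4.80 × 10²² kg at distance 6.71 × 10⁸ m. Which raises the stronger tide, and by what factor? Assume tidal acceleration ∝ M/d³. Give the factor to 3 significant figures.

Io, by a factor of ≈ 7.48

Tidal stretch scales as M/d³; compute that for each body.
Io: (8.93 × 10²²) / (4.22 × 10⁸)³ = 1.188 × 10⁻³
Europa: (4.80 × 10²²) / (6.71 × 10⁸)³ = 1.589 × 10⁻⁴
Ratio (larger/smaller) = 7.48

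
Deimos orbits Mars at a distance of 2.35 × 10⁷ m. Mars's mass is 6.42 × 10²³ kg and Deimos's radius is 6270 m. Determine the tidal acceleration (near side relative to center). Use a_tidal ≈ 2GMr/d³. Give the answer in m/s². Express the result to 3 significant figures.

4.14 × 10⁻⁵ m/s²

a_tidal = 2GMr/d³
        = 2 × (6.674 × 10⁻¹¹) × (6.42 × 10²³) × (6270) / (2.35 × 10⁷)³
        = 4.14 × 10⁻⁵ m/s²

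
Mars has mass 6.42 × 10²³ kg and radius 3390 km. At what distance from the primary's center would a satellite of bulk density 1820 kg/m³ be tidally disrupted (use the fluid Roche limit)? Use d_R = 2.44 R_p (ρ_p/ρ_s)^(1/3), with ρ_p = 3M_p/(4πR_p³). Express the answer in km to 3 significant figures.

ρ_p = 3M_p/(4πR_p³) = 3 × (6.42 × 10²³) / (4π × (3.39 × 10⁶ m)³) = 3930 kg/m³
d_R = 2.44 × 3390 km × (3930/1820)^(1/3)
    = 10700 km

10700 km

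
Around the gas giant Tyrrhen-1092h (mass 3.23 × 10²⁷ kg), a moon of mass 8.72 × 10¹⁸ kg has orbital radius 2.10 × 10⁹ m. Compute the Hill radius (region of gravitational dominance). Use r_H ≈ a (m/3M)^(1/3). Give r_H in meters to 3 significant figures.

2.03 × 10⁶ m

r_H ≈ a (m/3M)^(1/3)
    = (2.10 × 10⁹) × (8.72 × 10¹⁸ / (3 × 3.23 × 10²⁷))^(1/3)
    = 2.03 × 10⁶ m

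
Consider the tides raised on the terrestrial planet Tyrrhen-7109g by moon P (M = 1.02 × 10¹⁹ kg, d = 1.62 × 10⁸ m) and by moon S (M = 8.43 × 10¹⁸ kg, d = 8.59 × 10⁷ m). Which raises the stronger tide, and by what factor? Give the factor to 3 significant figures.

The tide-raising term goes as M/d³ (the gradient of a 1/d² field).
Moon P: (1.02 × 10¹⁹) / (1.62 × 10⁸)³ = 2.399 × 10⁻⁶
Moon S: (8.43 × 10¹⁸) / (8.59 × 10⁷)³ = 1.330 × 10⁻⁵
Ratio (larger/smaller) = 5.54

Moon S, by a factor of ≈ 5.54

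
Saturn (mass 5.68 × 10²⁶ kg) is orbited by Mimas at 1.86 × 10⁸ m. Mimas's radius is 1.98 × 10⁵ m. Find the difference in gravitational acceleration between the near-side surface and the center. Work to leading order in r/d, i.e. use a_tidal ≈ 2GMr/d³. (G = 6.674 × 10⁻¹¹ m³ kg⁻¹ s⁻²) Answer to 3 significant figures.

a_tidal = 2GMr/d³
        = 2 × (6.674 × 10⁻¹¹) × (5.68 × 10²⁶) × (1.98 × 10⁵) / (1.86 × 10⁸)³
        = 2.33 × 10⁻³ m/s²

2.33 × 10⁻³ m/s²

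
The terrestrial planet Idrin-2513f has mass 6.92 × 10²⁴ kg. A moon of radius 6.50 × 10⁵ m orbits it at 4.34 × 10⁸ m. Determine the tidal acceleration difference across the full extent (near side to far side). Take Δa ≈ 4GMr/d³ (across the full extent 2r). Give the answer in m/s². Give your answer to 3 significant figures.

a_tidal = 4GMr/d³
        = 4 × (6.674 × 10⁻¹¹) × (6.92 × 10²⁴) × (6.50 × 10⁵) / (4.34 × 10⁸)³
        = 1.47 × 10⁻⁵ m/s²

1.47 × 10⁻⁵ m/s²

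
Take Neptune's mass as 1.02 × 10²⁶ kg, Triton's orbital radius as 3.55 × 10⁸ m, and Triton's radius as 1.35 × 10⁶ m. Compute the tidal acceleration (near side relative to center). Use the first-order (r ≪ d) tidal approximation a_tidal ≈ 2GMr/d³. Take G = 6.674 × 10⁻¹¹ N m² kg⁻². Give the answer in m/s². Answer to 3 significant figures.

4.11 × 10⁻⁴ m/s²

The tidal stretch is the gradient of GM/d² times the body's extent r, hence the 1/d³ dependence.
Δa = 2GMr/d³
   = 2 × (6.674 × 10⁻¹¹) × (1.02 × 10²⁶) × (1.35 × 10⁶) / (3.55 × 10⁸)³
   = 4.11 × 10⁻⁴ m/s²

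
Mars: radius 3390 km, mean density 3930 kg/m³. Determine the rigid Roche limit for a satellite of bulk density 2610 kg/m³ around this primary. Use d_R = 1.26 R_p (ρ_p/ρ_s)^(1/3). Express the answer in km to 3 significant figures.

d_R = 1.26 × 3390 km × (3930/2610)^(1/3)
    = 4900 km

4900 km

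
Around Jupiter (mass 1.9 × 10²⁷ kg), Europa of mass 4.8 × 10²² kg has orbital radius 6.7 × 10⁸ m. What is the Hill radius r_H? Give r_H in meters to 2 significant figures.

r_H ≈ a (m/3M)^(1/3)
    = (6.7 × 10⁸) × (4.8 × 10²² / (3 × 1.9 × 10²⁷))^(1/3)
    = 1.4 × 10⁷ m

1.4 × 10⁷ m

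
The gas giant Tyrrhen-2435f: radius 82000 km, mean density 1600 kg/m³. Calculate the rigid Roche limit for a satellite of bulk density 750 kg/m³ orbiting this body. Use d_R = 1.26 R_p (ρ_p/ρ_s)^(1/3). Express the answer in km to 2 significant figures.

d_R = 1.26 × 82000 km × (1600/750)^(1/3)
    = 1.3 × 10⁵ km

1.3 × 10⁵ km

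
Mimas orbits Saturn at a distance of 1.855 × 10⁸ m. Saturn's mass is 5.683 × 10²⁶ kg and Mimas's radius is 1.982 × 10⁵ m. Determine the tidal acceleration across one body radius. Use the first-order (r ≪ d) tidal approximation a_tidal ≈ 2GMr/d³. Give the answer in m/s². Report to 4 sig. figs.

a_tidal = 2GMr/d³
        = 2 × (6.674 × 10⁻¹¹) × (5.683 × 10²⁶) × (1.982 × 10⁵) / (1.855 × 10⁸)³
        = 2.355 × 10⁻³ m/s²

2.355 × 10⁻³ m/s²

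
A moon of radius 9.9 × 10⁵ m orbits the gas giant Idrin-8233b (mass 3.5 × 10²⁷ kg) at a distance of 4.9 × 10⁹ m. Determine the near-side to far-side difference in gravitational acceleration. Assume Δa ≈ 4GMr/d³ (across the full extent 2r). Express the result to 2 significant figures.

Δg = 4GMr/d³
   = 4 × (6.674 × 10⁻¹¹) × (3.5 × 10²⁷) × (9.9 × 10⁵) / (4.9 × 10⁹)³
   = 7.9 × 10⁻⁶ m/s²

7.9 × 10⁻⁶ m/s²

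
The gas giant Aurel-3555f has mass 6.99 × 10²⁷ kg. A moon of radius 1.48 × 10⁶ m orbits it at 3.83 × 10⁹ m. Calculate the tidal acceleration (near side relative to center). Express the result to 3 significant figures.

2.46 × 10⁻⁵ m/s²

Δa = 2GMr/d³
   = 2 × (6.674 × 10⁻¹¹) × (6.99 × 10²⁷) × (1.48 × 10⁶) / (3.83 × 10⁹)³
   = 2.46 × 10⁻⁵ m/s²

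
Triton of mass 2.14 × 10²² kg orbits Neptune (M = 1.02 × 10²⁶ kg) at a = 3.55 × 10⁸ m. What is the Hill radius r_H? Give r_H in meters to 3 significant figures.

r_H ≈ a (m/3M)^(1/3)
    = (3.55 × 10⁸) × (2.14 × 10²² / (3 × 1.02 × 10²⁶))^(1/3)
    = 1.46 × 10⁷ m

1.46 × 10⁷ m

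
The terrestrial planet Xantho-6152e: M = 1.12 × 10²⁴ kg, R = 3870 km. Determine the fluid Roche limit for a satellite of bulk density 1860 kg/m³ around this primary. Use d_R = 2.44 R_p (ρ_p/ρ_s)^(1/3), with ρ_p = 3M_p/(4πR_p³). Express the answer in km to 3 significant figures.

12800 km

ρ_p = 3M_p/(4πR_p³) = 3 × (1.12 × 10²⁴) / (4π × (3.87 × 10⁶ m)³) = 4610 kg/m³
d_R = 2.44 × 3870 km × (4610/1860)^(1/3)
    = 12800 km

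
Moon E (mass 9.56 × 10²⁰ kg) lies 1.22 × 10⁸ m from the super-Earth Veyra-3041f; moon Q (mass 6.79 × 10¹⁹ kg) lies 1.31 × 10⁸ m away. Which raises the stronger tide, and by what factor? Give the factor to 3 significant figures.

Compare M/d³ for the two perturbers:
Moon E: (9.56 × 10²⁰) / (1.22 × 10⁸)³ = 5.265 × 10⁻⁴
Moon Q: (6.79 × 10¹⁹) / (1.31 × 10⁸)³ = 3.020 × 10⁻⁵
Ratio (larger/smaller) = 17.4

Moon E, by a factor of ≈ 17.4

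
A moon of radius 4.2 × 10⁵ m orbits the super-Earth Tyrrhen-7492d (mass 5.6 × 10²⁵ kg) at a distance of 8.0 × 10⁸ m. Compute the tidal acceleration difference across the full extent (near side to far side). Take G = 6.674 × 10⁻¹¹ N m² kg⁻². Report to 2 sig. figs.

1.2 × 10⁻⁵ m/s²

Δg = 4GMr/d³
   = 4 × (6.674 × 10⁻¹¹) × (5.6 × 10²⁵) × (4.2 × 10⁵) / (8.0 × 10⁸)³
   = 1.2 × 10⁻⁵ m/s²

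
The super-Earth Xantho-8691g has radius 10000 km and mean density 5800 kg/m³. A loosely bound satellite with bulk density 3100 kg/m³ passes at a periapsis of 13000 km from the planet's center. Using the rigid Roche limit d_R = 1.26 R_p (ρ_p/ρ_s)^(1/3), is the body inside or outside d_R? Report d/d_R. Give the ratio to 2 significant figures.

d_R = 1.26 × (10000 km) × (5800/3100)^(1/3) = 15530 km
d/d_R = (13000) / (15530) = 0.84
Since d/d_R < 1, the body is inside the Roche limit.

inside; d/d_R ≈ 0.84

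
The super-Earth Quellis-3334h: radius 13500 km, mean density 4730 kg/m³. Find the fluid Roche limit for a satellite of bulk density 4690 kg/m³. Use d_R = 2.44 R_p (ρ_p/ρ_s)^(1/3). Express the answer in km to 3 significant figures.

d_R = 2.44 × 13500 km × (4730/4690)^(1/3)
    = 33000 km

33000 km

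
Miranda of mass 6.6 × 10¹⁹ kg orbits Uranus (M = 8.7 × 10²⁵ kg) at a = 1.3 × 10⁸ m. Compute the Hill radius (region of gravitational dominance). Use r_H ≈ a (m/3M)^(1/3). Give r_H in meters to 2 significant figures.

8.2 × 10⁵ m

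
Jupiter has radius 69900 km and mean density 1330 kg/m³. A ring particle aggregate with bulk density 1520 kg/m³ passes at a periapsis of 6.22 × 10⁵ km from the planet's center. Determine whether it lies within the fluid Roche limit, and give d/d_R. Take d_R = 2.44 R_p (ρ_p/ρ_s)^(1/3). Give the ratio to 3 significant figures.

outside; d/d_R ≈ 3.81

d_R = 2.44 × (69900 km) × (1330/1520)^(1/3) = 1.631 × 10⁵ km
d/d_R = (6.22 × 10⁵) / (1.631 × 10⁵) = 3.81
Since d/d_R > 1, the body is outside the Roche limit.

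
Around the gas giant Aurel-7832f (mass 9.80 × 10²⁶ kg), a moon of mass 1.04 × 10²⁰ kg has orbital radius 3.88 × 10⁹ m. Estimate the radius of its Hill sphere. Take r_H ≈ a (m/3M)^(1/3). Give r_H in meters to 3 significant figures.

1.27 × 10⁷ m

r_H ≈ a (m/3M)^(1/3)
    = (3.88 × 10⁹) × (1.04 × 10²⁰ / (3 × 9.80 × 10²⁶))^(1/3)
    = 1.27 × 10⁷ m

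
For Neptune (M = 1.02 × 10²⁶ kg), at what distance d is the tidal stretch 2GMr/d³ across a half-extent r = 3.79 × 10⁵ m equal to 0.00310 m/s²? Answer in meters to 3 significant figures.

1.19 × 10⁸ m

2GMr/d³ = a_tidal  ⇒  d = (2GMr / a_tidal)^(1/3)
d = (2 × 6.674×10⁻¹¹ × (1.02 × 10²⁶) × (3.79 × 10⁵) / (0.00310))^(1/3)
  = 1.19 × 10⁸ m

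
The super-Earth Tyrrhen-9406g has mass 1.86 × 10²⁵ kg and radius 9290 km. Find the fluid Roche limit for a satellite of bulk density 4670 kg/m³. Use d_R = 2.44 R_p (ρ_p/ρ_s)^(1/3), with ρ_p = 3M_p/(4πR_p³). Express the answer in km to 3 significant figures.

ρ_p = 3M_p/(4πR_p³) = 3 × (1.86 × 10²⁵) / (4π × (9.29 × 10⁶ m)³) = 5540 kg/m³
d_R = 2.44 × 9290 km × (5540/4670)^(1/3)
    = 24000 km

24000 km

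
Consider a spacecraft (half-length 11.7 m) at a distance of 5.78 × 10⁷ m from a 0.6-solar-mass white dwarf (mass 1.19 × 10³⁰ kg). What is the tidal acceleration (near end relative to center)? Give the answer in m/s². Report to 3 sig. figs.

Δg = 2GMr/d³
   = 2 × (6.674 × 10⁻¹¹) × (1.19 × 10³⁰) × (11.7) / (5.78 × 10⁷)³
   = 9.62 × 10⁻³ m/s²

9.62 × 10⁻³ m/s²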